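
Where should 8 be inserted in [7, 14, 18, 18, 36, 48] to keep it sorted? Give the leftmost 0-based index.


List is sorted: [7, 14, 18, 18, 36, 48]
We need the leftmost position where 8 can be inserted, i.e. the first index whose element is >= 8 (or the end of the list if none is).
Binary search with low=0, high=6 (0-based indices):
  low=0, high=6, mid=3: a[3]=18 >= 8, so high = 3
  low=0, high=3, mid=1: a[1]=14 >= 8, so high = 1
  low=0, high=1, mid=0: a[0]=7 < 8, so low = 1
Now low = high = 1, so the insertion index is 1.
Final answer: 1


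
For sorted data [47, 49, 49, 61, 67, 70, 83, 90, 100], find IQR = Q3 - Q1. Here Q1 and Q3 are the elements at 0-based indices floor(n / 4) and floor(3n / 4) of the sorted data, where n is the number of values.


The data has n = 9 elements.
Q1 index = floor(9 / 4) = floor(2.25) = 2; Q3 index = floor(3 * 9 / 4) = floor(6.75) = 6
Q1 = element at index 2 = 49
Q3 = element at index 6 = 83
IQR = 83 - 49 = 34
Final answer: 34


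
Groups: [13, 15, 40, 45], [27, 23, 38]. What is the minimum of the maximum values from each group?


Find max of each group:
  Group 1: [13, 15, 40, 45] -> max = 45
  Group 2: [27, 23, 38] -> max = 38
Maxes: [45, 38]
Minimum of maxes = 38
Final answer: 38


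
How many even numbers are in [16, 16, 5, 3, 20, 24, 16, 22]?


Check each element:
  16 is even
  16 is even
  5 is odd
  3 is odd
  20 is even
  24 is even
  16 is even
  22 is even
Evens: [16, 16, 20, 24, 16, 22]
Count of evens = 6
Final answer: 6


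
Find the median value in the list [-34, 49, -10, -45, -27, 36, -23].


First, sort the list: [-45, -34, -27, -23, -10, 36, 49]
The list has 7 elements (odd count).
The middle index is 3 (0-based), and the element there is -23.
Final answer: -23


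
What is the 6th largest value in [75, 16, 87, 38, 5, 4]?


Sort descending: [87, 75, 38, 16, 5, 4]
The 6th element (1-indexed) is at index 5.
Value = 4
Final answer: 4


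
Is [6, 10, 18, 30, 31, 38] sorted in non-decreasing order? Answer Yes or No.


Check consecutive pairs:
  6 <= 10? True
  10 <= 18? True
  18 <= 30? True
  30 <= 31? True
  31 <= 38? True
Every consecutive pair is in order, so the list is non-decreasing.
Final answer: Yes


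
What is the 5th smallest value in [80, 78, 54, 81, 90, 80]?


Sort ascending: [54, 78, 80, 80, 81, 90]
The 5th element (1-indexed) is at index 4.
Value = 81
Final answer: 81


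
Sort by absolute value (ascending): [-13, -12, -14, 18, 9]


Compute absolute values:
  |-13| = 13
  |-12| = 12
  |-14| = 14
  |18| = 18
  |9| = 9
Absolute values in increasing order: 9 < 12 < 13 < 14 < 18
Listing the original numbers in that order gives the answer.
Final answer: [9, -12, -13, -14, 18]


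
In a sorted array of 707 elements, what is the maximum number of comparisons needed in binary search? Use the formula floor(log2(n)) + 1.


Binary search halves the search space each step.
Maximum comparisons = floor(log2(707)) + 1
log2(707) = 9.4656
floor(log2(707)) = 9, so 9 + 1 = 10
Final answer: 10


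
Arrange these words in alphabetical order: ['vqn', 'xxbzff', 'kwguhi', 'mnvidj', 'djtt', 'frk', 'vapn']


Compare strings character by character (the first differing letter decides):
  'djtt' < 'frk' since 'd' < 'f' at position 1
  'frk' < 'kwguhi' since 'f' < 'k' at position 1
  'kwguhi' < 'mnvidj' since 'k' < 'm' at position 1
  'mnvidj' < 'vapn' since 'm' < 'v' at position 1
  'vapn' < 'vqn' since 'a' < 'q' at position 2
  'vqn' < 'xxbzff' since 'v' < 'x' at position 1
Chaining these comparisons gives the alphabetical order.
Final answer: ['djtt', 'frk', 'kwguhi', 'mnvidj', 'vapn', 'vqn', 'xxbzff']


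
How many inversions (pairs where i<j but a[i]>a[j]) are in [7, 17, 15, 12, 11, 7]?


For each element, count the later elements that are smaller than it:
  7 (index 0): smaller elements after it = [] -> 0
  17 (index 1): smaller elements after it = [15, 12, 11, 7] -> 4
  15 (index 2): smaller elements after it = [12, 11, 7] -> 3
  12 (index 3): smaller elements after it = [11, 7] -> 2
  11 (index 4): smaller elements after it = [7] -> 1
Total inversions = 0 + 4 + 3 + 2 + 1 = 10
Final answer: 10


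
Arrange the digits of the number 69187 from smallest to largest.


The number 69187 has digits: 6, 9, 1, 8, 7
Sorted: 1, 6, 7, 8, 9
Joining the sorted digits gives the result.
Final answer: 16789


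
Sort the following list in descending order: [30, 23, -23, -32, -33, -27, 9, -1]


Original list: [30, 23, -23, -32, -33, -27, 9, -1]
Repeatedly take the largest remaining element:
  Remaining [30, 23, -23, -32, -33, -27, 9, -1] -> largest is 30
  Remaining [23, -23, -32, -33, -27, 9, -1] -> largest is 23
  Remaining [-23, -32, -33, -27, 9, -1] -> largest is 9
  Remaining [-23, -32, -33, -27, -1] -> largest is -1
  Remaining [-23, -32, -33, -27] -> largest is -23
  Remaining [-32, -33, -27] -> largest is -27
  Remaining [-32, -33] -> largest is -32
  Remaining [-33] -> largest is -33
Collecting the picks in order gives the descending list.
Final answer: [30, 23, 9, -1, -23, -27, -32, -33]


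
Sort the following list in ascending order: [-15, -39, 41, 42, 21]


Original list: [-15, -39, 41, 42, 21]
Repeatedly take the smallest remaining element:
  Remaining [-15, -39, 41, 42, 21] -> smallest is -39
  Remaining [-15, 41, 42, 21] -> smallest is -15
  Remaining [41, 42, 21] -> smallest is 21
  Remaining [41, 42] -> smallest is 41
  Remaining [42] -> smallest is 42
Collecting the picks in order gives the sorted list.
Final answer: [-39, -15, 21, 41, 42]


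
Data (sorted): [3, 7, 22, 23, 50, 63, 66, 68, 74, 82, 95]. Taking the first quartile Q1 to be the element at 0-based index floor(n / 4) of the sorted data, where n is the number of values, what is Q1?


The list has n = 11 elements.
Q1 index = floor(11 / 4) = floor(2.75) = 2
Counting from index 0 in the sorted data, the element at index 2 is 22.
Final answer: 22


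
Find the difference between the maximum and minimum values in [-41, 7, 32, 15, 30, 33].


Maximum value: 33
Minimum value: -41
Range = 33 - (-41) = 74
Final answer: 74


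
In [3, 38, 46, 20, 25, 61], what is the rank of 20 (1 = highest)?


Sort descending: [61, 46, 38, 25, 20, 3]
Find 20 in the sorted list.
20 is at position 5.
Final answer: 5


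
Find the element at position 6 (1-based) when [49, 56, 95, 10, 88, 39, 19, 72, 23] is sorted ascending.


Sort ascending: [10, 19, 23, 39, 49, 56, 72, 88, 95]
The 6th element (1-indexed) is at index 5.
Value = 56
Final answer: 56


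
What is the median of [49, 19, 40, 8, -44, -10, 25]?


First, sort the list: [-44, -10, 8, 19, 25, 40, 49]
The list has 7 elements (odd count).
The middle index is 3 (0-based), and the element there is 19.
Final answer: 19


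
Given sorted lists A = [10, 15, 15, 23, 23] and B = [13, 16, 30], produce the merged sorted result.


List A: [10, 15, 15, 23, 23]
List B: [13, 16, 30]
Repeatedly compare the front elements and take the smaller:
  10 vs 13 -> take 10
  15 vs 13 -> take 13
  15 vs 16 -> take 15
  15 vs 16 -> take 15
  23 vs 16 -> take 16
  23 vs 30 -> take 23
  23 vs 30 -> take 23
  A is exhausted; append the rest of B: [30]
Final answer: [10, 13, 15, 15, 16, 23, 23, 30]


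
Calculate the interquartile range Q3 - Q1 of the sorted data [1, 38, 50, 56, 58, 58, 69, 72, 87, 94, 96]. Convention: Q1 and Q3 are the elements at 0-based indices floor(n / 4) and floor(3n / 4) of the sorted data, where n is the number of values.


The data has n = 11 elements.
Q1 index = floor(11 / 4) = floor(2.75) = 2; Q3 index = floor(3 * 11 / 4) = floor(8.25) = 8
Q1 = element at index 2 = 50
Q3 = element at index 8 = 87
IQR = 87 - 50 = 37
Final answer: 37


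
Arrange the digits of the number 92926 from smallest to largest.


The number 92926 has digits: 9, 2, 9, 2, 6
Sorted: 2, 2, 6, 9, 9
Joining the sorted digits gives the result.
Final answer: 22699


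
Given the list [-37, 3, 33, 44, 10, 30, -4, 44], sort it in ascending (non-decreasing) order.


Original list: [-37, 3, 33, 44, 10, 30, -4, 44]
Repeatedly take the smallest remaining element:
  Remaining [-37, 3, 33, 44, 10, 30, -4, 44] -> smallest is -37
  Remaining [3, 33, 44, 10, 30, -4, 44] -> smallest is -4
  Remaining [3, 33, 44, 10, 30, 44] -> smallest is 3
  Remaining [33, 44, 10, 30, 44] -> smallest is 10
  Remaining [33, 44, 30, 44] -> smallest is 30
  Remaining [33, 44, 44] -> smallest is 33
  Remaining [44, 44] -> smallest is 44
  Remaining [44] -> smallest is 44
Collecting the picks in order gives the sorted list.
Final answer: [-37, -4, 3, 10, 30, 33, 44, 44]


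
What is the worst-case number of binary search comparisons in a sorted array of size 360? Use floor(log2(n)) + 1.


Binary search halves the search space each step.
Maximum comparisons = floor(log2(360)) + 1
log2(360) = 8.4919
floor(log2(360)) = 8, so 8 + 1 = 9
Final answer: 9


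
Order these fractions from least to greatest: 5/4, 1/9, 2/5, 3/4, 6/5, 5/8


Convert to decimal for comparison:
  5/4 = 1.25
  1/9 = 0.1111
  2/5 = 0.4
  3/4 = 0.75
  6/5 = 1.2
  5/8 = 0.625
Decimals in increasing order: 0.1111 < 0.4 < 0.625 < 0.75 < 1.2 < 1.25
Writing each back as its fraction gives the sorted order.
Final answer: 1/9, 2/5, 5/8, 3/4, 6/5, 5/4


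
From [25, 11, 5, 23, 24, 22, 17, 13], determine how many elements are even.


Check each element:
  25 is odd
  11 is odd
  5 is odd
  23 is odd
  24 is even
  22 is even
  17 is odd
  13 is odd
Evens: [24, 22]
Count of evens = 2
Final answer: 2


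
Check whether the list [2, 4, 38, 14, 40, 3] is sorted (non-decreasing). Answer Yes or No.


Check consecutive pairs:
  2 <= 4? True
  4 <= 38? True
  38 <= 14? False
  14 <= 40? True
  40 <= 3? False
2 consecutive pair(s) are out of order, so the list is not sorted.
Final answer: No


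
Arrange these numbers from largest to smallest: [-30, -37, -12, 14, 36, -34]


Original list: [-30, -37, -12, 14, 36, -34]
Repeatedly take the largest remaining element:
  Remaining [-30, -37, -12, 14, 36, -34] -> largest is 36
  Remaining [-30, -37, -12, 14, -34] -> largest is 14
  Remaining [-30, -37, -12, -34] -> largest is -12
  Remaining [-30, -37, -34] -> largest is -30
  Remaining [-37, -34] -> largest is -34
  Remaining [-37] -> largest is -37
Collecting the picks in order gives the descending list.
Final answer: [36, 14, -12, -30, -34, -37]


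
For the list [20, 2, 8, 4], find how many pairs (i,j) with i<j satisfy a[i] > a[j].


For each element, count the later elements that are smaller than it:
  20 (index 0): smaller elements after it = [2, 8, 4] -> 3
  2 (index 1): smaller elements after it = [] -> 0
  8 (index 2): smaller elements after it = [4] -> 1
Total inversions = 3 + 0 + 1 = 4
Final answer: 4


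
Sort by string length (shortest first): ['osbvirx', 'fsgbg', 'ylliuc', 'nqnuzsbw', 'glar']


Compute lengths:
  'osbvirx' has length 7
  'fsgbg' has length 5
  'ylliuc' has length 6
  'nqnuzsbw' has length 8
  'glar' has length 4
Lengths in increasing order: 4 < 5 < 6 < 7 < 8
Listing the words in that order gives the answer.
Final answer: ['glar', 'fsgbg', 'ylliuc', 'osbvirx', 'nqnuzsbw']


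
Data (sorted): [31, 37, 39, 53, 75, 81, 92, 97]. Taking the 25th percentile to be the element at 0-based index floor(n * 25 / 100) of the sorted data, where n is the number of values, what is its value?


The dataset has n = 8 elements.
Index = floor(8 * 25 / 100) = floor(200 / 100) = floor(2) = 2
Counting from index 0 in the sorted data, the element at index 2 is 39.
Final answer: 39


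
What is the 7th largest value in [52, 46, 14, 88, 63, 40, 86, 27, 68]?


Sort descending: [88, 86, 68, 63, 52, 46, 40, 27, 14]
The 7th element (1-indexed) is at index 6.
Value = 40
Final answer: 40


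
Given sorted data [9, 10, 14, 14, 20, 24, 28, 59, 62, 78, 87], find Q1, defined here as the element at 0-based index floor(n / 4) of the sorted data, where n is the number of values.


The list has n = 11 elements.
Q1 index = floor(11 / 4) = floor(2.75) = 2
Counting from index 0 in the sorted data, the element at index 2 is 14.
Final answer: 14


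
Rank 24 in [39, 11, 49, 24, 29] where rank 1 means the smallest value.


Sort ascending: [11, 24, 29, 39, 49]
Find 24 in the sorted list.
24 is at position 2 (1-indexed).
Final answer: 2


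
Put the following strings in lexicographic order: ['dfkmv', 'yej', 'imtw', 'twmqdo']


Compare strings character by character (the first differing letter decides):
  'dfkmv' < 'imtw' since 'd' < 'i' at position 1
  'imtw' < 'twmqdo' since 'i' < 't' at position 1
  'twmqdo' < 'yej' since 't' < 'y' at position 1
Chaining these comparisons gives the alphabetical order.
Final answer: ['dfkmv', 'imtw', 'twmqdo', 'yej']


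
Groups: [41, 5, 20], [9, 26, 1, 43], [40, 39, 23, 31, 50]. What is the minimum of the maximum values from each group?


Find max of each group:
  Group 1: [41, 5, 20] -> max = 41
  Group 2: [9, 26, 1, 43] -> max = 43
  Group 3: [40, 39, 23, 31, 50] -> max = 50
Maxes: [41, 43, 50]
Minimum of maxes = 41
Final answer: 41


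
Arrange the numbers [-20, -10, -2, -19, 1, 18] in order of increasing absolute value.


Compute absolute values:
  |-20| = 20
  |-10| = 10
  |-2| = 2
  |-19| = 19
  |1| = 1
  |18| = 18
Absolute values in increasing order: 1 < 2 < 10 < 18 < 19 < 20
Listing the original numbers in that order gives the answer.
Final answer: [1, -2, -10, 18, -19, -20]


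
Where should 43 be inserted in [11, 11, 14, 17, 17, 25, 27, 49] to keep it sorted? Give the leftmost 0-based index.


List is sorted: [11, 11, 14, 17, 17, 25, 27, 49]
We need the leftmost position where 43 can be inserted, i.e. the first index whose element is >= 43 (or the end of the list if none is).
Binary search with low=0, high=8 (0-based indices):
  low=0, high=8, mid=4: a[4]=17 < 43, so low = 5
  low=5, high=8, mid=6: a[6]=27 < 43, so low = 7
  low=7, high=8, mid=7: a[7]=49 >= 43, so high = 7
Now low = high = 7, so the insertion index is 7.
Final answer: 7


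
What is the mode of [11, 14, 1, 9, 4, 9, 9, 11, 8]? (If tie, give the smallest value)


Count the frequency of each value:
  1 appears 1 time(s)
  4 appears 1 time(s)
  8 appears 1 time(s)
  9 appears 3 time(s)
  11 appears 2 time(s)
  14 appears 1 time(s)
Maximum frequency is 3.
Only 9 reaches that frequency, so it is the mode.
Final answer: 9


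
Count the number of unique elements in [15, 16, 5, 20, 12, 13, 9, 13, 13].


List all unique values:
Distinct values: [5, 9, 12, 13, 15, 16, 20]
Count = 7
Final answer: 7


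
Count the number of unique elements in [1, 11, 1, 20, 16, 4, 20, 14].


List all unique values:
Distinct values: [1, 4, 11, 14, 16, 20]
Count = 6
Final answer: 6


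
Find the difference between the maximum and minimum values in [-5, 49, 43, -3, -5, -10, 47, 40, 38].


Maximum value: 49
Minimum value: -10
Range = 49 - (-10) = 59
Final answer: 59


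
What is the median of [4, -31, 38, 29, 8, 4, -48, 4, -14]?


First, sort the list: [-48, -31, -14, 4, 4, 4, 8, 29, 38]
The list has 9 elements (odd count).
The middle index is 4 (0-based), and the element there is 4.
Final answer: 4


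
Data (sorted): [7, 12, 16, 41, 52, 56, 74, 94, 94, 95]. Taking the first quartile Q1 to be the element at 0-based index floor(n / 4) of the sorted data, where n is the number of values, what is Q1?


The list has n = 10 elements.
Q1 index = floor(10 / 4) = floor(2.5) = 2
Counting from index 0 in the sorted data, the element at index 2 is 16.
Final answer: 16


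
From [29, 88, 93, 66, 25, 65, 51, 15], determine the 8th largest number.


Sort descending: [93, 88, 66, 65, 51, 29, 25, 15]
The 8th element (1-indexed) is at index 7.
Value = 15
Final answer: 15


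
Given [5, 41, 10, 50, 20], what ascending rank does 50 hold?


Sort ascending: [5, 10, 20, 41, 50]
Find 50 in the sorted list.
50 is at position 5 (1-indexed).
Final answer: 5


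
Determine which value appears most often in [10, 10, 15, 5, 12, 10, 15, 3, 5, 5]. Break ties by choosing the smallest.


Count the frequency of each value:
  3 appears 1 time(s)
  5 appears 3 time(s)
  10 appears 3 time(s)
  12 appears 1 time(s)
  15 appears 2 time(s)
Maximum frequency is 3.
Values reaching that frequency: [5, 10]; the smallest is 5.
Final answer: 5


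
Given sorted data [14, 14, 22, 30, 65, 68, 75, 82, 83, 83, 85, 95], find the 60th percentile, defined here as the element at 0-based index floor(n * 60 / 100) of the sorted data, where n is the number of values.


The dataset has n = 12 elements.
Index = floor(12 * 60 / 100) = floor(720 / 100) = floor(7.2) = 7
Counting from index 0 in the sorted data, the element at index 7 is 82.
Final answer: 82


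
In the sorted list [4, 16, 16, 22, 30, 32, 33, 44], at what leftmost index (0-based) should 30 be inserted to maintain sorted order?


List is sorted: [4, 16, 16, 22, 30, 32, 33, 44]
We need the leftmost position where 30 can be inserted, i.e. the first index whose element is >= 30 (or the end of the list if none is).
Binary search with low=0, high=8 (0-based indices):
  low=0, high=8, mid=4: a[4]=30 >= 30, so high = 4
  low=0, high=4, mid=2: a[2]=16 < 30, so low = 3
  low=3, high=4, mid=3: a[3]=22 < 30, so low = 4
Now low = high = 4, so the insertion index is 4.
Final answer: 4


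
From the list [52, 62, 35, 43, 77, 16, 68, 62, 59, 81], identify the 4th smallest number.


Sort ascending: [16, 35, 43, 52, 59, 62, 62, 68, 77, 81]
The 4th element (1-indexed) is at index 3.
Value = 52
Final answer: 52


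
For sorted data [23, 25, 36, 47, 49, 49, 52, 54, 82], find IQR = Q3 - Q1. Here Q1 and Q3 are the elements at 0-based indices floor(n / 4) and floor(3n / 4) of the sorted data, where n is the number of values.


The data has n = 9 elements.
Q1 index = floor(9 / 4) = floor(2.25) = 2; Q3 index = floor(3 * 9 / 4) = floor(6.75) = 6
Q1 = element at index 2 = 36
Q3 = element at index 6 = 52
IQR = 52 - 36 = 16
Final answer: 16


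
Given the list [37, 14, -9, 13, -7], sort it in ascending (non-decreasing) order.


Original list: [37, 14, -9, 13, -7]
Repeatedly take the smallest remaining element:
  Remaining [37, 14, -9, 13, -7] -> smallest is -9
  Remaining [37, 14, 13, -7] -> smallest is -7
  Remaining [37, 14, 13] -> smallest is 13
  Remaining [37, 14] -> smallest is 14
  Remaining [37] -> smallest is 37
Collecting the picks in order gives the sorted list.
Final answer: [-9, -7, 13, 14, 37]


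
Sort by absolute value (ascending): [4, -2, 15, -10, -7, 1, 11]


Compute absolute values:
  |4| = 4
  |-2| = 2
  |15| = 15
  |-10| = 10
  |-7| = 7
  |1| = 1
  |11| = 11
Absolute values in increasing order: 1 < 2 < 4 < 7 < 10 < 11 < 15
Listing the original numbers in that order gives the answer.
Final answer: [1, -2, 4, -7, -10, 11, 15]


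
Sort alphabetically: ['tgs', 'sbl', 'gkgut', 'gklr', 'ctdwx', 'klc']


Compare strings character by character (the first differing letter decides):
  'ctdwx' < 'gkgut' since 'c' < 'g' at position 1
  'gkgut' < 'gklr' since 'g' < 'l' at position 3
  'gklr' < 'klc' since 'g' < 'k' at position 1
  'klc' < 'sbl' since 'k' < 's' at position 1
  'sbl' < 'tgs' since 's' < 't' at position 1
Chaining these comparisons gives the alphabetical order.
Final answer: ['ctdwx', 'gkgut', 'gklr', 'klc', 'sbl', 'tgs']


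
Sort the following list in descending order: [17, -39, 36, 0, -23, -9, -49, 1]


Original list: [17, -39, 36, 0, -23, -9, -49, 1]
Repeatedly take the largest remaining element:
  Remaining [17, -39, 36, 0, -23, -9, -49, 1] -> largest is 36
  Remaining [17, -39, 0, -23, -9, -49, 1] -> largest is 17
  Remaining [-39, 0, -23, -9, -49, 1] -> largest is 1
  Remaining [-39, 0, -23, -9, -49] -> largest is 0
  Remaining [-39, -23, -9, -49] -> largest is -9
  Remaining [-39, -23, -49] -> largest is -23
  Remaining [-39, -49] -> largest is -39
  Remaining [-49] -> largest is -49
Collecting the picks in order gives the descending list.
Final answer: [36, 17, 1, 0, -9, -23, -39, -49]


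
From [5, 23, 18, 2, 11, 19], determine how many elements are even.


Check each element:
  5 is odd
  23 is odd
  18 is even
  2 is even
  11 is odd
  19 is odd
Evens: [18, 2]
Count of evens = 2
Final answer: 2


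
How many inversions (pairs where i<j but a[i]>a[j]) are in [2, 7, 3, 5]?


For each element, count the later elements that are smaller than it:
  2 (index 0): smaller elements after it = [] -> 0
  7 (index 1): smaller elements after it = [3, 5] -> 2
  3 (index 2): smaller elements after it = [] -> 0
Total inversions = 0 + 2 + 0 = 2
Final answer: 2


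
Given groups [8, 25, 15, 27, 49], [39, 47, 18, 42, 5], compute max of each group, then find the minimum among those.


Find max of each group:
  Group 1: [8, 25, 15, 27, 49] -> max = 49
  Group 2: [39, 47, 18, 42, 5] -> max = 47
Maxes: [49, 47]
Minimum of maxes = 47
Final answer: 47


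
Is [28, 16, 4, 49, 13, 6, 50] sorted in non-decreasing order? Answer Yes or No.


Check consecutive pairs:
  28 <= 16? False
  16 <= 4? False
  4 <= 49? True
  49 <= 13? False
  13 <= 6? False
  6 <= 50? True
4 consecutive pair(s) are out of order, so the list is not sorted.
Final answer: No


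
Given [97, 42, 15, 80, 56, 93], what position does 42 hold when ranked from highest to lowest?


Sort descending: [97, 93, 80, 56, 42, 15]
Find 42 in the sorted list.
42 is at position 5.
Final answer: 5


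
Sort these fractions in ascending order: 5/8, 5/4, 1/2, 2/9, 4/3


Convert to decimal for comparison:
  5/8 = 0.625
  5/4 = 1.25
  1/2 = 0.5
  2/9 = 0.2222
  4/3 = 1.3333
Decimals in increasing order: 0.2222 < 0.5 < 0.625 < 1.25 < 1.3333
Writing each back as its fraction gives the sorted order.
Final answer: 2/9, 1/2, 5/8, 5/4, 4/3


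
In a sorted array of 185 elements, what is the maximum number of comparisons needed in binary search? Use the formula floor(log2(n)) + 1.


Binary search halves the search space each step.
Maximum comparisons = floor(log2(185)) + 1
log2(185) = 7.5314
floor(log2(185)) = 7, so 7 + 1 = 8
Final answer: 8


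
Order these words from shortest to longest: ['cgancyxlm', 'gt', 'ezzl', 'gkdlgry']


Compute lengths:
  'cgancyxlm' has length 9
  'gt' has length 2
  'ezzl' has length 4
  'gkdlgry' has length 7
Lengths in increasing order: 2 < 4 < 7 < 9
Listing the words in that order gives the answer.
Final answer: ['gt', 'ezzl', 'gkdlgry', 'cgancyxlm']


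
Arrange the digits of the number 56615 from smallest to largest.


The number 56615 has digits: 5, 6, 6, 1, 5
Sorted: 1, 5, 5, 6, 6
Joining the sorted digits gives the result.
Final answer: 15566


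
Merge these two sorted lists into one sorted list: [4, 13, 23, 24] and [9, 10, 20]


List A: [4, 13, 23, 24]
List B: [9, 10, 20]
Repeatedly compare the front elements and take the smaller:
  4 vs 9 -> take 4
  13 vs 9 -> take 9
  13 vs 10 -> take 10
  13 vs 20 -> take 13
  23 vs 20 -> take 20
  B is exhausted; append the rest of A: [23, 24]
Final answer: [4, 9, 10, 13, 20, 23, 24]


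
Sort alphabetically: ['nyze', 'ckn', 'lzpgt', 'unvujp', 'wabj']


Compare strings character by character (the first differing letter decides):
  'ckn' < 'lzpgt' since 'c' < 'l' at position 1
  'lzpgt' < 'nyze' since 'l' < 'n' at position 1
  'nyze' < 'unvujp' since 'n' < 'u' at position 1
  'unvujp' < 'wabj' since 'u' < 'w' at position 1
Chaining these comparisons gives the alphabetical order.
Final answer: ['ckn', 'lzpgt', 'nyze', 'unvujp', 'wabj']


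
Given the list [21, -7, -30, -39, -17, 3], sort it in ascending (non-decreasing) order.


Original list: [21, -7, -30, -39, -17, 3]
Repeatedly take the smallest remaining element:
  Remaining [21, -7, -30, -39, -17, 3] -> smallest is -39
  Remaining [21, -7, -30, -17, 3] -> smallest is -30
  Remaining [21, -7, -17, 3] -> smallest is -17
  Remaining [21, -7, 3] -> smallest is -7
  Remaining [21, 3] -> smallest is 3
  Remaining [21] -> smallest is 21
Collecting the picks in order gives the sorted list.
Final answer: [-39, -30, -17, -7, 3, 21]


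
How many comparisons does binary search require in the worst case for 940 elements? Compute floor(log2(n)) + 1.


Binary search halves the search space each step.
Maximum comparisons = floor(log2(940)) + 1
log2(940) = 9.8765
floor(log2(940)) = 9, so 9 + 1 = 10
Final answer: 10


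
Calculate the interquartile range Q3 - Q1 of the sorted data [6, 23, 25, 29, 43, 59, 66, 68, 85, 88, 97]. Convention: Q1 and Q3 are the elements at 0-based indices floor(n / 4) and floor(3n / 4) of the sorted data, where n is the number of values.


The data has n = 11 elements.
Q1 index = floor(11 / 4) = floor(2.75) = 2; Q3 index = floor(3 * 11 / 4) = floor(8.25) = 8
Q1 = element at index 2 = 25
Q3 = element at index 8 = 85
IQR = 85 - 25 = 60
Final answer: 60


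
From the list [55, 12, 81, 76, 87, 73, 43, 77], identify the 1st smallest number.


Sort ascending: [12, 43, 55, 73, 76, 77, 81, 87]
The 1st element (1-indexed) is at index 0.
Value = 12
Final answer: 12


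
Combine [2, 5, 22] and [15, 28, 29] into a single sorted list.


List A: [2, 5, 22]
List B: [15, 28, 29]
Repeatedly compare the front elements and take the smaller:
  2 vs 15 -> take 2
  5 vs 15 -> take 5
  22 vs 15 -> take 15
  22 vs 28 -> take 22
  A is exhausted; append the rest of B: [28, 29]
Final answer: [2, 5, 15, 22, 28, 29]


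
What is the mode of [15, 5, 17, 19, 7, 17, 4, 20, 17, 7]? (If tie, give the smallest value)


Count the frequency of each value:
  4 appears 1 time(s)
  5 appears 1 time(s)
  7 appears 2 time(s)
  15 appears 1 time(s)
  17 appears 3 time(s)
  19 appears 1 time(s)
  20 appears 1 time(s)
Maximum frequency is 3.
Only 17 reaches that frequency, so it is the mode.
Final answer: 17


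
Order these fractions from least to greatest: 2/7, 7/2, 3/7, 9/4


Convert to decimal for comparison:
  2/7 = 0.2857
  7/2 = 3.5
  3/7 = 0.4286
  9/4 = 2.25
Decimals in increasing order: 0.2857 < 0.4286 < 2.25 < 3.5
Writing each back as its fraction gives the sorted order.
Final answer: 2/7, 3/7, 9/4, 7/2


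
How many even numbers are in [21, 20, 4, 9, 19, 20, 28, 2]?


Check each element:
  21 is odd
  20 is even
  4 is even
  9 is odd
  19 is odd
  20 is even
  28 is even
  2 is even
Evens: [20, 4, 20, 28, 2]
Count of evens = 5
Final answer: 5


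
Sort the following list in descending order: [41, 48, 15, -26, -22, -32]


Original list: [41, 48, 15, -26, -22, -32]
Repeatedly take the largest remaining element:
  Remaining [41, 48, 15, -26, -22, -32] -> largest is 48
  Remaining [41, 15, -26, -22, -32] -> largest is 41
  Remaining [15, -26, -22, -32] -> largest is 15
  Remaining [-26, -22, -32] -> largest is -22
  Remaining [-26, -32] -> largest is -26
  Remaining [-32] -> largest is -32
Collecting the picks in order gives the descending list.
Final answer: [48, 41, 15, -22, -26, -32]


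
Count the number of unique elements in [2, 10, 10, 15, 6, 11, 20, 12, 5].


List all unique values:
Distinct values: [2, 5, 6, 10, 11, 12, 15, 20]
Count = 8
Final answer: 8


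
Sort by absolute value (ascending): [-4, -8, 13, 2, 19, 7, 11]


Compute absolute values:
  |-4| = 4
  |-8| = 8
  |13| = 13
  |2| = 2
  |19| = 19
  |7| = 7
  |11| = 11
Absolute values in increasing order: 2 < 4 < 7 < 8 < 11 < 13 < 19
Listing the original numbers in that order gives the answer.
Final answer: [2, -4, 7, -8, 11, 13, 19]


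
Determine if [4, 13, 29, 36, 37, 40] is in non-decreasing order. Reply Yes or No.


Check consecutive pairs:
  4 <= 13? True
  13 <= 29? True
  29 <= 36? True
  36 <= 37? True
  37 <= 40? True
Every consecutive pair is in order, so the list is non-decreasing.
Final answer: Yes


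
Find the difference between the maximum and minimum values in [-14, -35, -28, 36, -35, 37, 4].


Maximum value: 37
Minimum value: -35
Range = 37 - (-35) = 72
Final answer: 72


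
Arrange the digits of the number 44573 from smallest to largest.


The number 44573 has digits: 4, 4, 5, 7, 3
Sorted: 3, 4, 4, 5, 7
Joining the sorted digits gives the result.
Final answer: 34457


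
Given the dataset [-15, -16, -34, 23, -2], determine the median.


First, sort the list: [-34, -16, -15, -2, 23]
The list has 5 elements (odd count).
The middle index is 2 (0-based), and the element there is -15.
Final answer: -15


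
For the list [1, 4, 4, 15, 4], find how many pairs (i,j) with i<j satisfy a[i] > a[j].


For each element, count the later elements that are smaller than it:
  1 (index 0): smaller elements after it = [] -> 0
  4 (index 1): smaller elements after it = [] -> 0
  4 (index 2): smaller elements after it = [] -> 0
  15 (index 3): smaller elements after it = [4] -> 1
Total inversions = 0 + 0 + 0 + 1 = 1
Final answer: 1


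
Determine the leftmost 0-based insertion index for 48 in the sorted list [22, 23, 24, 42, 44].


List is sorted: [22, 23, 24, 42, 44]
We need the leftmost position where 48 can be inserted, i.e. the first index whose element is >= 48 (or the end of the list if none is).
Binary search with low=0, high=5 (0-based indices):
  low=0, high=5, mid=2: a[2]=24 < 48, so low = 3
  low=3, high=5, mid=4: a[4]=44 < 48, so low = 5
Now low = high = 5, so the insertion index is 5.
Final answer: 5


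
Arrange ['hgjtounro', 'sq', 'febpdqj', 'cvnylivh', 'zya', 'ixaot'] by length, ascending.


Compute lengths:
  'hgjtounro' has length 9
  'sq' has length 2
  'febpdqj' has length 7
  'cvnylivh' has length 8
  'zya' has length 3
  'ixaot' has length 5
Lengths in increasing order: 2 < 3 < 5 < 7 < 8 < 9
Listing the words in that order gives the answer.
Final answer: ['sq', 'zya', 'ixaot', 'febpdqj', 'cvnylivh', 'hgjtounro']


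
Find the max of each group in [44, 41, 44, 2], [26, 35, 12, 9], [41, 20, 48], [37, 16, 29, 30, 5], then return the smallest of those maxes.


Find max of each group:
  Group 1: [44, 41, 44, 2] -> max = 44
  Group 2: [26, 35, 12, 9] -> max = 35
  Group 3: [41, 20, 48] -> max = 48
  Group 4: [37, 16, 29, 30, 5] -> max = 37
Maxes: [44, 35, 48, 37]
Minimum of maxes = 35
Final answer: 35


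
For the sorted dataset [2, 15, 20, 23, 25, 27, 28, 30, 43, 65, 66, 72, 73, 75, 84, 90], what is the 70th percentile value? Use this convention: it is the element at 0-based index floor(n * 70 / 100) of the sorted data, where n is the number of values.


The dataset has n = 16 elements.
Index = floor(16 * 70 / 100) = floor(1120 / 100) = floor(11.2) = 11
Counting from index 0 in the sorted data, the element at index 11 is 72.
Final answer: 72


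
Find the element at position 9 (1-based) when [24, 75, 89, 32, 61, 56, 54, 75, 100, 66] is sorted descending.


Sort descending: [100, 89, 75, 75, 66, 61, 56, 54, 32, 24]
The 9th element (1-indexed) is at index 8.
Value = 32
Final answer: 32


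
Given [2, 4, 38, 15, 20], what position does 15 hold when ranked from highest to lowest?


Sort descending: [38, 20, 15, 4, 2]
Find 15 in the sorted list.
15 is at position 3.
Final answer: 3


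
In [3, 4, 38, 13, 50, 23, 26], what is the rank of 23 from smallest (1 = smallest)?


Sort ascending: [3, 4, 13, 23, 26, 38, 50]
Find 23 in the sorted list.
23 is at position 4 (1-indexed).
Final answer: 4


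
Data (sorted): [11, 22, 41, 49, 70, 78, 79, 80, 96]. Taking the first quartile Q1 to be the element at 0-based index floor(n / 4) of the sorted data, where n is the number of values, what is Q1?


The list has n = 9 elements.
Q1 index = floor(9 / 4) = floor(2.25) = 2
Counting from index 0 in the sorted data, the element at index 2 is 41.
Final answer: 41


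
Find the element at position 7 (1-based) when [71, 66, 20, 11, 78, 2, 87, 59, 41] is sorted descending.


Sort descending: [87, 78, 71, 66, 59, 41, 20, 11, 2]
The 7th element (1-indexed) is at index 6.
Value = 20
Final answer: 20


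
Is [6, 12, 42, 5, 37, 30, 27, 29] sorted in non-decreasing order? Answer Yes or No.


Check consecutive pairs:
  6 <= 12? True
  12 <= 42? True
  42 <= 5? False
  5 <= 37? True
  37 <= 30? False
  30 <= 27? False
  27 <= 29? True
3 consecutive pair(s) are out of order, so the list is not sorted.
Final answer: No


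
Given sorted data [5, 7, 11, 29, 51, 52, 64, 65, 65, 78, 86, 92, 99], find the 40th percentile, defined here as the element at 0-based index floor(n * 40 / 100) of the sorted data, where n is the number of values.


The dataset has n = 13 elements.
Index = floor(13 * 40 / 100) = floor(520 / 100) = floor(5.2) = 5
Counting from index 0 in the sorted data, the element at index 5 is 52.
Final answer: 52


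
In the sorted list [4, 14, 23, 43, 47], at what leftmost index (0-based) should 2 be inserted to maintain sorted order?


List is sorted: [4, 14, 23, 43, 47]
We need the leftmost position where 2 can be inserted, i.e. the first index whose element is >= 2 (or the end of the list if none is).
Binary search with low=0, high=5 (0-based indices):
  low=0, high=5, mid=2: a[2]=23 >= 2, so high = 2
  low=0, high=2, mid=1: a[1]=14 >= 2, so high = 1
  low=0, high=1, mid=0: a[0]=4 >= 2, so high = 0
Now low = high = 0, so the insertion index is 0.
Final answer: 0


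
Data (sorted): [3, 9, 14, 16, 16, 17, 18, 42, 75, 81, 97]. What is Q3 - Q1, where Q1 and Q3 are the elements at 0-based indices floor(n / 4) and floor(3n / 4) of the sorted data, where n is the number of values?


The data has n = 11 elements.
Q1 index = floor(11 / 4) = floor(2.75) = 2; Q3 index = floor(3 * 11 / 4) = floor(8.25) = 8
Q1 = element at index 2 = 14
Q3 = element at index 8 = 75
IQR = 75 - 14 = 61
Final answer: 61


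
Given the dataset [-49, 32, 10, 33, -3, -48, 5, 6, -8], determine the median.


First, sort the list: [-49, -48, -8, -3, 5, 6, 10, 32, 33]
The list has 9 elements (odd count).
The middle index is 4 (0-based), and the element there is 5.
Final answer: 5


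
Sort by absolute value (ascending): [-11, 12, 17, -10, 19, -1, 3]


Compute absolute values:
  |-11| = 11
  |12| = 12
  |17| = 17
  |-10| = 10
  |19| = 19
  |-1| = 1
  |3| = 3
Absolute values in increasing order: 1 < 3 < 10 < 11 < 12 < 17 < 19
Listing the original numbers in that order gives the answer.
Final answer: [-1, 3, -10, -11, 12, 17, 19]


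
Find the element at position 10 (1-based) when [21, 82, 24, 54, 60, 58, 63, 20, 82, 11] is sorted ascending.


Sort ascending: [11, 20, 21, 24, 54, 58, 60, 63, 82, 82]
The 10th element (1-indexed) is at index 9.
Value = 82
Final answer: 82


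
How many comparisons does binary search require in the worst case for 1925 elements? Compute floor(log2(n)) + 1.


Binary search halves the search space each step.
Maximum comparisons = floor(log2(1925)) + 1
log2(1925) = 10.9106
floor(log2(1925)) = 10, so 10 + 1 = 11
Final answer: 11


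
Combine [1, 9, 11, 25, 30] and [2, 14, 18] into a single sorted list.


List A: [1, 9, 11, 25, 30]
List B: [2, 14, 18]
Repeatedly compare the front elements and take the smaller:
  1 vs 2 -> take 1
  9 vs 2 -> take 2
  9 vs 14 -> take 9
  11 vs 14 -> take 11
  25 vs 14 -> take 14
  25 vs 18 -> take 18
  B is exhausted; append the rest of A: [25, 30]
Final answer: [1, 2, 9, 11, 14, 18, 25, 30]


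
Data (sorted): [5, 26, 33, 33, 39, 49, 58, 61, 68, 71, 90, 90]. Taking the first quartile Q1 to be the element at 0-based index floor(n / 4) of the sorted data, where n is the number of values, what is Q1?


The list has n = 12 elements.
Q1 index = floor(12 / 4) = floor(3) = 3
Counting from index 0 in the sorted data, the element at index 3 is 33.
Final answer: 33


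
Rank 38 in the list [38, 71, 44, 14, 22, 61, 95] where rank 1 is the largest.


Sort descending: [95, 71, 61, 44, 38, 22, 14]
Find 38 in the sorted list.
38 is at position 5.
Final answer: 5


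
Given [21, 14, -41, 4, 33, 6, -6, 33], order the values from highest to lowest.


Original list: [21, 14, -41, 4, 33, 6, -6, 33]
Repeatedly take the largest remaining element:
  Remaining [21, 14, -41, 4, 33, 6, -6, 33] -> largest is 33
  Remaining [21, 14, -41, 4, 6, -6, 33] -> largest is 33
  Remaining [21, 14, -41, 4, 6, -6] -> largest is 21
  Remaining [14, -41, 4, 6, -6] -> largest is 14
  Remaining [-41, 4, 6, -6] -> largest is 6
  Remaining [-41, 4, -6] -> largest is 4
  Remaining [-41, -6] -> largest is -6
  Remaining [-41] -> largest is -41
Collecting the picks in order gives the descending list.
Final answer: [33, 33, 21, 14, 6, 4, -6, -41]


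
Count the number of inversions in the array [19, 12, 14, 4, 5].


For each element, count the later elements that are smaller than it:
  19 (index 0): smaller elements after it = [12, 14, 4, 5] -> 4
  12 (index 1): smaller elements after it = [4, 5] -> 2
  14 (index 2): smaller elements after it = [4, 5] -> 2
  4 (index 3): smaller elements after it = [] -> 0
Total inversions = 4 + 2 + 2 + 0 = 8
Final answer: 8


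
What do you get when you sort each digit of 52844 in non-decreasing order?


The number 52844 has digits: 5, 2, 8, 4, 4
Sorted: 2, 4, 4, 5, 8
Joining the sorted digits gives the result.
Final answer: 24458


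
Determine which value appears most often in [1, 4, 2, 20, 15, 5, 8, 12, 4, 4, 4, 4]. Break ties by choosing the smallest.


Count the frequency of each value:
  1 appears 1 time(s)
  2 appears 1 time(s)
  4 appears 5 time(s)
  5 appears 1 time(s)
  8 appears 1 time(s)
  12 appears 1 time(s)
  15 appears 1 time(s)
  20 appears 1 time(s)
Maximum frequency is 5.
Only 4 reaches that frequency, so it is the mode.
Final answer: 4


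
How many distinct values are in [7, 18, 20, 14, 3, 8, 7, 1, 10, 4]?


List all unique values:
Distinct values: [1, 3, 4, 7, 8, 10, 14, 18, 20]
Count = 9
Final answer: 9


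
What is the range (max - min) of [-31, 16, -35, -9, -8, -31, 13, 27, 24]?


Maximum value: 27
Minimum value: -35
Range = 27 - (-35) = 62
Final answer: 62


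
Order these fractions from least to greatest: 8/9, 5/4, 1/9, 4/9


Convert to decimal for comparison:
  8/9 = 0.8889
  5/4 = 1.25
  1/9 = 0.1111
  4/9 = 0.4444
Decimals in increasing order: 0.1111 < 0.4444 < 0.8889 < 1.25
Writing each back as its fraction gives the sorted order.
Final answer: 1/9, 4/9, 8/9, 5/4


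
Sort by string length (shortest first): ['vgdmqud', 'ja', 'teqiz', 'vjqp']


Compute lengths:
  'vgdmqud' has length 7
  'ja' has length 2
  'teqiz' has length 5
  'vjqp' has length 4
Lengths in increasing order: 2 < 4 < 5 < 7
Listing the words in that order gives the answer.
Final answer: ['ja', 'vjqp', 'teqiz', 'vgdmqud']


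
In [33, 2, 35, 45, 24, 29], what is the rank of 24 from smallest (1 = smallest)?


Sort ascending: [2, 24, 29, 33, 35, 45]
Find 24 in the sorted list.
24 is at position 2 (1-indexed).
Final answer: 2


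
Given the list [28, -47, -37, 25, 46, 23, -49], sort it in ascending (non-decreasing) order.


Original list: [28, -47, -37, 25, 46, 23, -49]
Repeatedly take the smallest remaining element:
  Remaining [28, -47, -37, 25, 46, 23, -49] -> smallest is -49
  Remaining [28, -47, -37, 25, 46, 23] -> smallest is -47
  Remaining [28, -37, 25, 46, 23] -> smallest is -37
  Remaining [28, 25, 46, 23] -> smallest is 23
  Remaining [28, 25, 46] -> smallest is 25
  Remaining [28, 46] -> smallest is 28
  Remaining [46] -> smallest is 46
Collecting the picks in order gives the sorted list.
Final answer: [-49, -47, -37, 23, 25, 28, 46]


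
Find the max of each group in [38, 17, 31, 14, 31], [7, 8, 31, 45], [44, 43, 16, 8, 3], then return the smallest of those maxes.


Find max of each group:
  Group 1: [38, 17, 31, 14, 31] -> max = 38
  Group 2: [7, 8, 31, 45] -> max = 45
  Group 3: [44, 43, 16, 8, 3] -> max = 44
Maxes: [38, 45, 44]
Minimum of maxes = 38
Final answer: 38


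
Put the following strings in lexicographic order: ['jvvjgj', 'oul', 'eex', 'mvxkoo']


Compare strings character by character (the first differing letter decides):
  'eex' < 'jvvjgj' since 'e' < 'j' at position 1
  'jvvjgj' < 'mvxkoo' since 'j' < 'm' at position 1
  'mvxkoo' < 'oul' since 'm' < 'o' at position 1
Chaining these comparisons gives the alphabetical order.
Final answer: ['eex', 'jvvjgj', 'mvxkoo', 'oul']
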